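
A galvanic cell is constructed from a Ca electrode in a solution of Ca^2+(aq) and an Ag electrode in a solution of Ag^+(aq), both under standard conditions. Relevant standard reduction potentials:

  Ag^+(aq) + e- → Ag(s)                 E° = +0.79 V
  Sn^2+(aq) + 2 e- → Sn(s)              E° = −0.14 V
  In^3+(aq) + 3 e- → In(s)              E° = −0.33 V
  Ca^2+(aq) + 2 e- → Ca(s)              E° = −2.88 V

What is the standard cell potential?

The Ag⁺/Ag couple has the higher E°, so Ag ion is reduced (cathode) and Ca is oxidized (anode).
E°cell = E°(cathode) − E°(anode) = +0.79 − (−2.88) = +3.67 V.

+3.67 V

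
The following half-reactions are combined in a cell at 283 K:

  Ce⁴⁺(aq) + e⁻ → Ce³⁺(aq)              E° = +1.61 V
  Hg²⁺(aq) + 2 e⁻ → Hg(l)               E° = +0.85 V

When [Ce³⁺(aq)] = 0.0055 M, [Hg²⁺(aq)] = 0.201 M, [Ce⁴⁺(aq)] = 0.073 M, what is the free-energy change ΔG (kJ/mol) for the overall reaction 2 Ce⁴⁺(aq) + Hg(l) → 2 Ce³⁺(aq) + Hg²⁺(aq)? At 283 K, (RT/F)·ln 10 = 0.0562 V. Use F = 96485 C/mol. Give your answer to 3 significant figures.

−163 kJ/mol

The standard cell potential is +1.61 − (+0.85) = +0.76 V, with n = 2 electrons in the balanced equation.
Here Q = ([Ce³⁺(aq)]^2·[Hg²⁺(aq)]) / [Ce⁴⁺(aq)]^2 = 0.00114 (log Q = −2.943), giving E = +0.76 − (0.0562/2)·(−2.943) = +0.8427 V.
Then ΔG = −nFE = −2 × 96485 × +0.8427 J/mol = −163 kJ/mol.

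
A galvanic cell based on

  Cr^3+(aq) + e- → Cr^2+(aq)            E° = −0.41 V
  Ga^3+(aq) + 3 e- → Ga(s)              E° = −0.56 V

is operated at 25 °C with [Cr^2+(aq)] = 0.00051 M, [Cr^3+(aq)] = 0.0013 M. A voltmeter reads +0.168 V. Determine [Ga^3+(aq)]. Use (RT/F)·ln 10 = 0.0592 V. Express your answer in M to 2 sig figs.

Cr³⁺/Cr²⁺ is the cathode (higher E°); E°cell = −0.41 − (−0.56) = +0.15 V with n = 3.
From the Nernst equation, log Q = n(E° − E)/0.0592 = 3·(+0.15 − (+0.168))/0.0592 = −0.912.
The balanced reaction is 3 Cr^3+(aq) + Ga(s) → 3 Cr^2+(aq) + Ga^3+(aq), so Q = ([Cr^2+(aq)]^3·[Ga^3+(aq)]) / [Cr^3+(aq)]^3.
Isolating [Ga^3+(aq)] in Q = 10^{−0.912} yields log [Ga^3+(aq)] = 0.307, i.e. 2.0 M.

2.0 M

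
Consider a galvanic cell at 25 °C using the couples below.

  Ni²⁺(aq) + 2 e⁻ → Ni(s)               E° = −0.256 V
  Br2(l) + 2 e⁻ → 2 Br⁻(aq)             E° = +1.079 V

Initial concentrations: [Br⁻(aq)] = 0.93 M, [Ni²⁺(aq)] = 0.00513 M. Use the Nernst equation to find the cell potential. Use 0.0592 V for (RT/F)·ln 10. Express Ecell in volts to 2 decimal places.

The Br₂/Br⁻ couple has the more positive E°, so it is the cathode; Ni²⁺/Ni is the anode.
The standard potential is +1.079 − (−0.256) = +1.335 V and the balanced reaction transfers n = 2 electrons.
For the overall reaction Br2(l) + Ni(s) → 2 Br⁻(aq) + Ni²⁺(aq), Q = [Br⁻(aq)]^2·[Ni²⁺(aq)] = 0.00444, giving log Q = −2.353.
Applying E = E° − (RT ln10/nF)·log Q gives +1.335 − (0.0592/2)(−2.353) = +1.40 V.

+1.40 V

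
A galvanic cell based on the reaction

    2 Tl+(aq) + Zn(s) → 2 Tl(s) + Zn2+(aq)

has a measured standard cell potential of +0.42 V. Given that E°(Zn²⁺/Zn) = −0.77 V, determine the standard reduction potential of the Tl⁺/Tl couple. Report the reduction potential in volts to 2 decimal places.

In the reaction as written the Tl⁺/Tl couple is reduced (cathode) and Zn²⁺/Zn is oxidized (anode), so E°cell = E°(Tl⁺/Tl) − E°(Zn²⁺/Zn).
E°(Tl⁺/Tl) = E°cell + E°(anode) = +0.42 + (−0.77) = −0.35 V.

−0.35 V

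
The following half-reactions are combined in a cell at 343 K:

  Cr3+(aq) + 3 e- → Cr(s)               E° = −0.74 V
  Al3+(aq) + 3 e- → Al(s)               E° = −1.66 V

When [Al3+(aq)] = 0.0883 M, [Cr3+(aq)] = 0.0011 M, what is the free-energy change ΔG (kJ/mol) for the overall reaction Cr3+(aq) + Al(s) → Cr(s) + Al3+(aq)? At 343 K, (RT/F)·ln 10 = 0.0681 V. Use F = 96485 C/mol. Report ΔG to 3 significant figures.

The standard cell potential is −0.74 − (−1.66) = +0.92 V, with n = 3 electrons in the balanced equation.
Q = [Al3+(aq)] / [Cr3+(aq)] = 80.3, so log Q = 1.905 and E = +0.92 − (0.0681/3)(1.905) = +0.8768 V.
Finally ΔG = −nFE = −(3)(96485 C/mol)(+0.8768 V) = −254 kJ/mol.

−254 kJ/mol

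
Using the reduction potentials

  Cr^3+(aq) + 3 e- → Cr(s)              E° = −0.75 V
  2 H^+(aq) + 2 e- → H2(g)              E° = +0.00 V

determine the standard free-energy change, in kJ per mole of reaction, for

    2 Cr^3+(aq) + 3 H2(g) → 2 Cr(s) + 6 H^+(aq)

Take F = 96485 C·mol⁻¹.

In the reaction as written Cr^3+(aq) is reduced, so the Cr³⁺/Cr couple is the cathode and 2H⁺/H₂ is the anode.
E°cell = −0.75 − (+0.00) = −0.75 V; balancing electrons gives n = 6.
ΔG° = −nFE°cell = −(6)(96485)(−0.75) J/mol = +434 kJ/mol.

+434 kJ/mol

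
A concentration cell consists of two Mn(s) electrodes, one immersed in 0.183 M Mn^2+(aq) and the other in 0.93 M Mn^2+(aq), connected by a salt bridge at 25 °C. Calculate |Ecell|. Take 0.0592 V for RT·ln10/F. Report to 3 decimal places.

For a concentration cell E°cell = 0, since both electrodes use the same couple.
The compartment with the higher Mn^2+(aq) concentration (0.93 M) acts as the cathode; ions are reduced there and produced at the dilute (0.183 M) anode.
With n = 2, Ecell = −(0.0592/2)·log([dilute]/[conc]) = −(0.0592/2)·log(0.183/0.93) = +0.021 V.

0.021 V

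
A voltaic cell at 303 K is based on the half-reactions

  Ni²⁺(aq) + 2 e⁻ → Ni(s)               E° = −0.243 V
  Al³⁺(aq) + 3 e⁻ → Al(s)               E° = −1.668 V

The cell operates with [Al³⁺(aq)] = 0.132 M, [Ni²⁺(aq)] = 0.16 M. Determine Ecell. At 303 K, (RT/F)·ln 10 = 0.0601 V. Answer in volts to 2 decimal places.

The Ni²⁺/Ni couple has the more positive E°, so it is the cathode; Al³⁺/Al is the anode.
E°cell = −0.243 − (−1.668) = +1.425 V, with n = 6 electrons transferred.
The balanced reaction is 3 Ni²⁺(aq) + 2 Al(s) → 3 Ni(s) + 2 Al³⁺(aq), so Q = [Al³⁺(aq)]^2 / [Ni²⁺(aq)]^3 = 4.25 and log Q = 0.629.
E = E° − (0.0601/n)·log Q = +1.425 − (0.0601/6)(0.629) = +1.42 V.

+1.42 V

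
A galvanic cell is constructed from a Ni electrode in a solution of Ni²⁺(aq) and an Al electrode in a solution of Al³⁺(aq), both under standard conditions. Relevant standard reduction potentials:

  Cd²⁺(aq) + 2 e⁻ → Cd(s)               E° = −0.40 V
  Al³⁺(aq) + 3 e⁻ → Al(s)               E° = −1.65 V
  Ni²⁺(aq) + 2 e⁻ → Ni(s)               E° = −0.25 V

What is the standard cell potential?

+1.40 V

Of the two couples in this cell, the one with the more positive reduction potential is reduced at the cathode: here that is Ni²⁺/Ni (−0.25 V); Al³⁺/Al (−1.65 V) is the anode.
E°cell = E°(cathode) − E°(anode) = −0.25 − (−1.65) = +1.40 V.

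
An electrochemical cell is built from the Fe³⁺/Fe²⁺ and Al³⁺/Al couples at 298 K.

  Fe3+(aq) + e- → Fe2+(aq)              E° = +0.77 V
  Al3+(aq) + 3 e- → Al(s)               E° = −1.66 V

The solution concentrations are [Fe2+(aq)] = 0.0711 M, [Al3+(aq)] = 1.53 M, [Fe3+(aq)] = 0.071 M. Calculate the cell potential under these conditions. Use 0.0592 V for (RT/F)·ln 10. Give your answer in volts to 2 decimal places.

The Fe³⁺/Fe²⁺ couple has the more positive E°, so it is the cathode; Al³⁺/Al is the anode.
E°cell = +0.77 − (−1.66) = +2.43 V, with n = 3 electrons transferred.
The balanced reaction is 3 Fe3+(aq) + Al(s) → 3 Fe2+(aq) + Al3+(aq), so Q = ([Fe2+(aq)]^3·[Al3+(aq)]) / [Fe3+(aq)]^3 = 1.54 and log Q = 0.187.
Applying E = E° − (RT ln10/nF)·log Q gives +2.43 − (0.0592/3)(0.187) = +2.43 V.

+2.43 V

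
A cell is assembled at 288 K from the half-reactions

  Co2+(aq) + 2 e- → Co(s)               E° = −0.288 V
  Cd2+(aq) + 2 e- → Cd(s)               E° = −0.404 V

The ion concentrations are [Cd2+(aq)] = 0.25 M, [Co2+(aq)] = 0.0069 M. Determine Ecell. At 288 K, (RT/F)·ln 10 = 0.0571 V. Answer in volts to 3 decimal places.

The Co²⁺/Co couple has the more positive E°, so it is the cathode; Cd²⁺/Cd is the anode.
E°cell = −0.288 − (−0.404) = +0.116 V, with n = 2 electrons transferred.
For the overall reaction Co2+(aq) + Cd(s) → Co(s) + Cd2+(aq), Q = [Cd2+(aq)] / [Co2+(aq)] = 36.2, giving log Q = 1.559.
E = E° − (0.0571/n)·log Q = +0.116 − (0.0571/2)(1.559) = +0.071 V.

+0.071 V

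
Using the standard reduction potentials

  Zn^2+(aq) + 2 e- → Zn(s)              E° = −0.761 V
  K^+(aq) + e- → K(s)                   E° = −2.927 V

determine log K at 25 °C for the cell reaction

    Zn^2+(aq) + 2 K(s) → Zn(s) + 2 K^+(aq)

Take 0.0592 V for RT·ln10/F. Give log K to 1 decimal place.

log K = 73.2

The Zn²⁺/Zn couple is reduced (cathode); E°cell = −0.761 − (−2.927) = +2.166 V with n = 2.
At equilibrium E = 0, so log K = nE°cell / 0.0592 = (2)(+2.166) / 0.0592 = 73.2.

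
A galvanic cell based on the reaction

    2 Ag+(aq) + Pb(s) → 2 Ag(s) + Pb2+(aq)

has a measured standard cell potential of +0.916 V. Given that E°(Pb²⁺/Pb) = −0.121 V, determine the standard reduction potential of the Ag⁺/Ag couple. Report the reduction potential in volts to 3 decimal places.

+0.795 V

In the reaction as written the Ag⁺/Ag couple is reduced (cathode) and Pb²⁺/Pb is oxidized (anode), so E°cell = E°(Ag⁺/Ag) − E°(Pb²⁺/Pb).
E°(Ag⁺/Ag) = E°cell + E°(anode) = +0.916 + (−0.121) = +0.795 V.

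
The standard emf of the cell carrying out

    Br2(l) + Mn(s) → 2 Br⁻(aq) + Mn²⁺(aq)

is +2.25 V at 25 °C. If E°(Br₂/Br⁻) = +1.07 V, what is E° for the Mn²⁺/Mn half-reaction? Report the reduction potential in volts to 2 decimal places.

In the reaction as written the Br₂/Br⁻ couple is reduced (cathode) and Mn²⁺/Mn is oxidized (anode), so E°cell = E°(Br₂/Br⁻) − E°(Mn²⁺/Mn).
E°(Mn²⁺/Mn) = E°(cathode) − E°cell = +1.07 − (+2.25) = −1.18 V.

−1.18 V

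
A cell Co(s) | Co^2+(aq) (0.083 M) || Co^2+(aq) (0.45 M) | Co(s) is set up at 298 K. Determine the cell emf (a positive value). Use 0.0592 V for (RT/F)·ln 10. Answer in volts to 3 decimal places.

0.022 V

For a concentration cell E°cell = 0, since both electrodes use the same couple.
The compartment with the higher Co^2+(aq) concentration (0.45 M) acts as the cathode; ions are reduced there and produced at the dilute (0.083 M) anode.
With n = 2, Ecell = −(0.0592/2)·log([dilute]/[conc]) = −(0.0592/2)·log(0.083/0.45) = +0.022 V.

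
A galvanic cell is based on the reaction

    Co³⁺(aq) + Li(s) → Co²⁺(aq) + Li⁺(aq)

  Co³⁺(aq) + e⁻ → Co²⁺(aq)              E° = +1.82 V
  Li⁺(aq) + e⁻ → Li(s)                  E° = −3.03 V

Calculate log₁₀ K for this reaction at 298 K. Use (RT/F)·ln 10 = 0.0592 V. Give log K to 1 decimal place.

log K = 81.9

The Co³⁺/Co²⁺ couple is reduced (cathode); E°cell = +1.82 − (−3.03) = +4.85 V with n = 1.
At equilibrium E = 0, so log K = nE°cell / 0.0592 = (1)(+4.85) / 0.0592 = 81.9.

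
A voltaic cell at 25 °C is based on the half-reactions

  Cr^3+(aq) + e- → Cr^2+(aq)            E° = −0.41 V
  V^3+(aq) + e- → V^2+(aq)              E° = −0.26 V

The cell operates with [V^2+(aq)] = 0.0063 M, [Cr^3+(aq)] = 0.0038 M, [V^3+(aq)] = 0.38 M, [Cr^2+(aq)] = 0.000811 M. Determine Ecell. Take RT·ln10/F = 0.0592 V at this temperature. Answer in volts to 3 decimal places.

Since E°(V³⁺/V²⁺) > E°(Cr³⁺/Cr²⁺), V³⁺/V²⁺ serves as the cathode.
The standard potential is −0.26 − (−0.41) = +0.15 V and the balanced reaction transfers n = 1 electron.
The balanced reaction is V^3+(aq) + Cr^2+(aq) → V^2+(aq) + Cr^3+(aq), so Q = ([V^2+(aq)]·[Cr^3+(aq)]) / ([V^3+(aq)]·[Cr^2+(aq)]) = 0.0777 and log Q = −1.110.
By the Nernst equation, E = +0.15 − (0.0592/1)·(−1.110) = +0.216 V.

+0.216 V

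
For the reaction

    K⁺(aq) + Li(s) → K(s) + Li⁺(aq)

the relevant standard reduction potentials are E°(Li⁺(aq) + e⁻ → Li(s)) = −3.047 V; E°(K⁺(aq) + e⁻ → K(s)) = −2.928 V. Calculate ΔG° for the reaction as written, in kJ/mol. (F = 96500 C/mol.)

In the reaction as written K⁺(aq) is reduced, so the K⁺/K couple is the cathode and Li⁺/Li is the anode.
E°cell = −2.928 − (−3.047) = +0.119 V; balancing electrons gives n = 1.
ΔG° = −nFE°cell = −(1)(96500)(+0.119) J/mol = −11.5 kJ/mol.

−11.5 kJ/mol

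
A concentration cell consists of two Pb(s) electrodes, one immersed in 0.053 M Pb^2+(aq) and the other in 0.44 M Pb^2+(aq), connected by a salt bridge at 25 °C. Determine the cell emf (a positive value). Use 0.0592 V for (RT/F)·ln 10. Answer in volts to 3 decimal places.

For a concentration cell E°cell = 0, since both electrodes use the same couple.
The compartment with the higher Pb^2+(aq) concentration (0.44 M) acts as the cathode; ions are reduced there and produced at the dilute (0.053 M) anode.
With n = 2, Ecell = −(0.0592/2)·log([dilute]/[conc]) = −(0.0592/2)·log(0.053/0.44) = +0.027 V.

0.027 V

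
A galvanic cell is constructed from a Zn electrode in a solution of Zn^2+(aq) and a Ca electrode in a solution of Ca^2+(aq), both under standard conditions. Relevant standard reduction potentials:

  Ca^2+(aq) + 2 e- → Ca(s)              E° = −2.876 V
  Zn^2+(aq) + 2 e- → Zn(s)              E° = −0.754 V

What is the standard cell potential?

+2.122 V

Of the two couples in this cell, the one with the more positive reduction potential is reduced at the cathode: here that is Zn²⁺/Zn (−0.754 V); Ca²⁺/Ca (−2.876 V) is the anode.
E°cell = E°(cathode) − E°(anode) = −0.754 − (−2.876) = +2.122 V.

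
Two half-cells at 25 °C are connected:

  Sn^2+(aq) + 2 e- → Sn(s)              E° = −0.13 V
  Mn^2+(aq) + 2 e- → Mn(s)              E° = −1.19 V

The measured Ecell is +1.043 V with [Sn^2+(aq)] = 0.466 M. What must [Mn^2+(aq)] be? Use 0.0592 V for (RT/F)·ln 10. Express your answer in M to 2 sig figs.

1.7 M

With Sn²⁺/Sn at the cathode and Mn²⁺/Mn at the anode, E°cell = −0.13 − (−1.19) = +1.06 V (n = 2).
Since E = E° − (0.0592/n)·log Q, log Q = n(E° − E)/0.0592 = 0.574.
The balanced reaction is Sn^2+(aq) + Mn(s) → Sn(s) + Mn^2+(aq), so Q = [Mn^2+(aq)] / [Sn^2+(aq)].
Substituting the known concentrations and solving, log [Mn^2+(aq)] = 0.242 and [Mn^2+(aq)] = 1.7 M.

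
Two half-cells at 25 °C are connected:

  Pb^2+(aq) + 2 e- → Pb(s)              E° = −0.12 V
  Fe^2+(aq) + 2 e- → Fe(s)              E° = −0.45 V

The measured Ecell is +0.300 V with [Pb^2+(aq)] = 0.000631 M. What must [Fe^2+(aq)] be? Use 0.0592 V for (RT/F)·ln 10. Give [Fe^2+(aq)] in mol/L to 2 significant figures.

0.0065 M

The Pb²⁺/Pb couple has the larger reduction potential, so it is the cathode: E°cell = −0.12 − (−0.45) = +0.33 V and n = 2.
From the Nernst equation, log Q = n(E° − E)/0.0592 = 2·(+0.33 − (+0.300))/0.0592 = 1.014.
For Pb^2+(aq) + Fe(s) → Pb(s) + Fe^2+(aq), the reaction quotient is Q = [Fe^2+(aq)] / [Pb^2+(aq)].
Substituting the known concentrations and solving, log [Fe^2+(aq)] = −2.186 and [Fe^2+(aq)] = 0.0065 M.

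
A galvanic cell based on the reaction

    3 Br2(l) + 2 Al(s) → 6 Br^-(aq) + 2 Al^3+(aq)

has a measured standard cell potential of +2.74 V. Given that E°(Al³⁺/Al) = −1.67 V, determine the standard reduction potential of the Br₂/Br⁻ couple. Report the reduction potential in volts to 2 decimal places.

In the reaction as written the Br₂/Br⁻ couple is reduced (cathode) and Al³⁺/Al is oxidized (anode), so E°cell = E°(Br₂/Br⁻) − E°(Al³⁺/Al).
E°(Br₂/Br⁻) = E°cell + E°(anode) = +2.74 + (−1.67) = +1.07 V.

+1.07 V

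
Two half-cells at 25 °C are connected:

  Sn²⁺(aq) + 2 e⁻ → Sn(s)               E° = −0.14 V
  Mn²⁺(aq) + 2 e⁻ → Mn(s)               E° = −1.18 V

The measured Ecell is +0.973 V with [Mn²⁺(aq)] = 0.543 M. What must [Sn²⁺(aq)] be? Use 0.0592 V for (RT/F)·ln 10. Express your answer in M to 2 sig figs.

The Sn²⁺/Sn couple has the larger reduction potential, so it is the cathode: E°cell = −0.14 − (−1.18) = +1.04 V and n = 2.
Since E = E° − (0.0592/n)·log Q, log Q = n(E° − E)/0.0592 = 2.264.
The balanced reaction is Sn²⁺(aq) + Mn(s) → Sn(s) + Mn²⁺(aq), so Q = [Mn²⁺(aq)] / [Sn²⁺(aq)].
Substituting the known concentrations and solving, log [Sn²⁺(aq)] = −2.529 and [Sn²⁺(aq)] = 0.0030 M.

0.0030 M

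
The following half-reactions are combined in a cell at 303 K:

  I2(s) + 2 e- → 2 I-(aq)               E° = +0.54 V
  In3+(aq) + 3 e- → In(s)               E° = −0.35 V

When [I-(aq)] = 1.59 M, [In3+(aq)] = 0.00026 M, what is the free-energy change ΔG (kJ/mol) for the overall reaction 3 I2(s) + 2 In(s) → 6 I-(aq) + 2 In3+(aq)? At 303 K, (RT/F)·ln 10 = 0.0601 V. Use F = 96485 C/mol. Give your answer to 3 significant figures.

The standard cell potential is +0.54 − (−0.35) = +0.89 V, with n = 6 electrons in the balanced equation.
Q = [I-(aq)]^6·[In3+(aq)]^2 = 1.09×10^−6, so log Q = −5.962 and E = +0.89 − (0.0601/6)(−5.962) = +0.9497 V.
ΔG = −nFE = −(6)(96485)(+0.9497) J/mol = −550 kJ/mol.

−550 kJ/mol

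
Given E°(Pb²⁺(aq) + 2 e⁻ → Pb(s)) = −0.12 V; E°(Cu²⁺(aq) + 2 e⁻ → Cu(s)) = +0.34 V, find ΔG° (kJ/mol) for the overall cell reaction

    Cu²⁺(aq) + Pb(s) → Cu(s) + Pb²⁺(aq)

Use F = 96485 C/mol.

In the reaction as written Cu²⁺(aq) is reduced, so the Cu²⁺/Cu couple is the cathode and Pb²⁺/Pb is the anode.
E°cell = +0.34 − (−0.12) = +0.46 V; balancing electrons gives n = 2.
ΔG° = −nFE°cell = −(2)(96485)(+0.46) J/mol = −88.8 kJ/mol.

−88.8 kJ/mol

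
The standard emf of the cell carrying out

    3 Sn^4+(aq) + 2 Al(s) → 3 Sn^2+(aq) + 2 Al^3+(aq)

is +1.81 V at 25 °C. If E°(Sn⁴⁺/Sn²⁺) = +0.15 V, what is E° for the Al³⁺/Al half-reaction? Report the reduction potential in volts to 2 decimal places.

−1.66 V

In the reaction as written the Sn⁴⁺/Sn²⁺ couple is reduced (cathode) and Al³⁺/Al is oxidized (anode), so E°cell = E°(Sn⁴⁺/Sn²⁺) − E°(Al³⁺/Al).
E°(Al³⁺/Al) = E°(cathode) − E°cell = +0.15 − (+1.81) = −1.66 V.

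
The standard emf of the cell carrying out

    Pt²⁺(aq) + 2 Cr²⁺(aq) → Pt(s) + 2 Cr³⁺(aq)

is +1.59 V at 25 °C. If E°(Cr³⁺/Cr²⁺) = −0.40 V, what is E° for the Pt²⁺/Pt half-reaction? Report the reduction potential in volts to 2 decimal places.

In the reaction as written the Pt²⁺/Pt couple is reduced (cathode) and Cr³⁺/Cr²⁺ is oxidized (anode), so E°cell = E°(Pt²⁺/Pt) − E°(Cr³⁺/Cr²⁺).
E°(Pt²⁺/Pt) = E°cell + E°(anode) = +1.59 + (−0.40) = +1.19 V.

+1.19 V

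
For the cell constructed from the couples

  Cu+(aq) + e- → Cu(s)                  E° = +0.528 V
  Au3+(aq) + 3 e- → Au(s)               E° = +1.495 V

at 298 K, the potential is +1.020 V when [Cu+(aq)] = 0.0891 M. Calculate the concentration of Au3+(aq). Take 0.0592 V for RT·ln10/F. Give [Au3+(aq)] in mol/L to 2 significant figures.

0.34 M

Au³⁺/Au is the cathode (higher E°); E°cell = +1.495 − (+0.528) = +0.967 V with n = 3.
From the Nernst equation, log Q = n(E° − E)/0.0592 = 3·(+0.967 − (+1.020))/0.0592 = −2.686.
For Au3+(aq) + 3 Cu(s) → Au(s) + 3 Cu+(aq), the reaction quotient is Q = [Cu+(aq)]^3 / [Au3+(aq)].
Substituting the known concentrations and solving, log [Au3+(aq)] = −0.464 and [Au3+(aq)] = 0.34 M.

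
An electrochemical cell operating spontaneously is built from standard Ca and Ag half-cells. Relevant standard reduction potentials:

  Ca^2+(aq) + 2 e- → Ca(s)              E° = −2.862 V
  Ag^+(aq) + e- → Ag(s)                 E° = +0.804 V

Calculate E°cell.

+3.666 V

Of the two couples in this cell, the one with the more positive reduction potential is reduced at the cathode: here that is Ag⁺/Ag (+0.804 V); Ca²⁺/Ca (−2.862 V) is the anode.
E°cell = E°(cathode) − E°(anode) = +0.804 − (−2.862) = +3.666 V.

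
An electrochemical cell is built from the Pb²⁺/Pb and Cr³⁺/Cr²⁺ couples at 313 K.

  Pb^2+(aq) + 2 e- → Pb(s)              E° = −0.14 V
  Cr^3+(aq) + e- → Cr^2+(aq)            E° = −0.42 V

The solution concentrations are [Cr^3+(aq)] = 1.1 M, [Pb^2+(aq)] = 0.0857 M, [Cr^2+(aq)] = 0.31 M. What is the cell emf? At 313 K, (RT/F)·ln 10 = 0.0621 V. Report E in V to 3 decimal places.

The Pb²⁺/Pb couple has the more positive E°, so it is the cathode; Cr³⁺/Cr²⁺ is the anode.
The standard potential is −0.14 − (−0.42) = +0.28 V and the balanced reaction transfers n = 2 electrons.
The balanced reaction is Pb^2+(aq) + 2 Cr^2+(aq) → Pb(s) + 2 Cr^3+(aq), so Q = [Cr^3+(aq)]^2 / ([Pb^2+(aq)]·[Cr^2+(aq)]^2) = 147 and log Q = 2.167.
E = E° − (0.0621/n)·log Q = +0.28 − (0.0621/2)(2.167) = +0.213 V.

+0.213 V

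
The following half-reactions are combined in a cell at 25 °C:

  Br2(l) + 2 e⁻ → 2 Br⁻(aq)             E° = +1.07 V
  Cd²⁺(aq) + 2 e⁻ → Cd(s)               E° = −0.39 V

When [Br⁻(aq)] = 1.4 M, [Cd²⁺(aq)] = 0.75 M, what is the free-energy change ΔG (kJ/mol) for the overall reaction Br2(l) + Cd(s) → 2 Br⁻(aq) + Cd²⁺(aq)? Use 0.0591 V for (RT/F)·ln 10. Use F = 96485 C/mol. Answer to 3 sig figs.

−281 kJ/mol

E°cell = +1.07 − (−0.39) = +1.46 V; the balanced reaction transfers n = 2 electrons.
Q = [Br⁻(aq)]^2·[Cd²⁺(aq)] = 1.47, so log Q = 0.167 and E = +1.46 − (0.0591/2)(0.167) = +1.4551 V.
ΔG = −nFE = −(2)(96485)(+1.4551) J/mol = −281 kJ/mol.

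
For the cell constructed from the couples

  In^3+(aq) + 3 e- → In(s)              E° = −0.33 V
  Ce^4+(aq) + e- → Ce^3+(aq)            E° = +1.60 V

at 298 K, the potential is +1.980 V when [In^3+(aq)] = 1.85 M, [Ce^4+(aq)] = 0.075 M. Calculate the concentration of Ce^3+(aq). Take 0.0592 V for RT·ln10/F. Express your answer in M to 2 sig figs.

0.0087 M

Ce⁴⁺/Ce³⁺ is the cathode (higher E°); E°cell = +1.60 − (−0.33) = +1.93 V with n = 3.
Since E = E° − (0.0592/n)·log Q, log Q = n(E° − E)/0.0592 = −2.534.
Balancing electrons gives 3 Ce^4+(aq) + In(s) → 3 Ce^3+(aq) + In^3+(aq); thus Q = ([Ce^3+(aq)]^3·[In^3+(aq)]) / [Ce^4+(aq)]^3.
Solving for the unknown gives log [Ce^3+(aq)] = −2.059, so [Ce^3+(aq)] ≈ 0.0087 M.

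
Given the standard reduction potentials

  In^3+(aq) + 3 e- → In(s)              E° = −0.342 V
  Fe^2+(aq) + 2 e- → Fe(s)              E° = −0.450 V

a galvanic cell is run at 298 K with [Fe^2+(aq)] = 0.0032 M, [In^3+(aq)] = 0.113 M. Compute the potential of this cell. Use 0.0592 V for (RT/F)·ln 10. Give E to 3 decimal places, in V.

The In³⁺/In couple has the more positive E°, so it is the cathode; Fe²⁺/Fe is the anode.
The standard potential is −0.342 − (−0.450) = +0.108 V and the balanced reaction transfers n = 6 electrons.
Balancing gives 2 In^3+(aq) + 3 Fe(s) → 2 In(s) + 3 Fe^2+(aq); hence Q = [Fe^2+(aq)]^3 / [In^3+(aq)]^2 = 2.57×10^−6 (log Q = −5.591).
E = E° − (0.0592/n)·log Q = +0.108 − (0.0592/6)(−5.591) = +0.163 V.

+0.163 V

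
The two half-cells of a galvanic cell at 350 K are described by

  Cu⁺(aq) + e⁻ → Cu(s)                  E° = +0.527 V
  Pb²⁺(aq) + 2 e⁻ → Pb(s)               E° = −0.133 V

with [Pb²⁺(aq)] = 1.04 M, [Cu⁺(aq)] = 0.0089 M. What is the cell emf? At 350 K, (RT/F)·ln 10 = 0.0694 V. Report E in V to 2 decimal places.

+0.52 V

Since E°(Cu⁺/Cu) > E°(Pb²⁺/Pb), Cu⁺/Cu serves as the cathode.
E°cell = +0.527 − (−0.133) = +0.660 V, with n = 2 electrons transferred.
Balancing gives 2 Cu⁺(aq) + Pb(s) → 2 Cu(s) + Pb²⁺(aq); hence Q = [Pb²⁺(aq)] / [Cu⁺(aq)]^2 = 1.31×10^4 (log Q = 4.118).
Applying E = E° − (RT ln10/nF)·log Q gives +0.660 − (0.0694/2)(4.118) = +0.52 V.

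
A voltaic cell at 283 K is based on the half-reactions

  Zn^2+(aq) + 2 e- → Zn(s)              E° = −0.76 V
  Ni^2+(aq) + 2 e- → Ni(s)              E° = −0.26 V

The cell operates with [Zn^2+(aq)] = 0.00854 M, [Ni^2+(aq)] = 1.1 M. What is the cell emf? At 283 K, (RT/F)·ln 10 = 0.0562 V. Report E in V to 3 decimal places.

+0.559 V

Ni²⁺/Ni is reduced (cathode, E° = −0.26 V) and Zn²⁺/Zn is oxidized (anode).
E°cell = −0.26 − (−0.76) = +0.50 V, with n = 2 electrons transferred.
Balancing gives Ni^2+(aq) + Zn(s) → Ni(s) + Zn^2+(aq); hence Q = [Zn^2+(aq)] / [Ni^2+(aq)] = 0.00776 (log Q = −2.110).
E = E° − (0.0562/n)·log Q = +0.50 − (0.0562/2)(−2.110) = +0.559 V.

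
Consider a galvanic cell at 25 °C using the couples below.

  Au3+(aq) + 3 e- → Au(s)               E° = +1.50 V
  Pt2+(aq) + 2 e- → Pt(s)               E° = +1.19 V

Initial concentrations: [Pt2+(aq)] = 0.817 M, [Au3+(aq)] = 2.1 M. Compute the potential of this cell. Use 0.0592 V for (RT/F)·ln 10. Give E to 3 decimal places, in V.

Au³⁺/Au is reduced (cathode, E° = +1.50 V) and Pt²⁺/Pt is oxidized (anode).
E°cell = +1.50 − (+1.19) = +0.31 V, with n = 6 electrons transferred.
For the overall reaction 2 Au3+(aq) + 3 Pt(s) → 2 Au(s) + 3 Pt2+(aq), Q = [Pt2+(aq)]^3 / [Au3+(aq)]^2 = 0.124, giving log Q = −0.908.
Applying E = E° − (RT ln10/nF)·log Q gives +0.31 − (0.0592/6)(−0.908) = +0.319 V.

+0.319 V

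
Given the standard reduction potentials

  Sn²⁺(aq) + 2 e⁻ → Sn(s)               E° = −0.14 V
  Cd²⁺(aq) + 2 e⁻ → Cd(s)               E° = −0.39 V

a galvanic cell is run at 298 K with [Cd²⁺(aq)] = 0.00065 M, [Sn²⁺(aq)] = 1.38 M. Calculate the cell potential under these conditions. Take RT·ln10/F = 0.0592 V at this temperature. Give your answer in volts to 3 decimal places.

The Sn²⁺/Sn couple has the more positive E°, so it is the cathode; Cd²⁺/Cd is the anode.
The standard potential is −0.14 − (−0.39) = +0.25 V and the balanced reaction transfers n = 2 electrons.
Balancing gives Sn²⁺(aq) + Cd(s) → Sn(s) + Cd²⁺(aq); hence Q = [Cd²⁺(aq)] / [Sn²⁺(aq)] = 0.000471 (log Q = −3.327).
By the Nernst equation, E = +0.25 − (0.0592/2)·(−3.327) = +0.348 V.

+0.348 V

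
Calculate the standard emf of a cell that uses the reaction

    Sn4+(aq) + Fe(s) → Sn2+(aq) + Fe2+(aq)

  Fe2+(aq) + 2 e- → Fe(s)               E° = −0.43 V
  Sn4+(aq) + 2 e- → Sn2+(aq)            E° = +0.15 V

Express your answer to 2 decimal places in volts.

+0.58 V

Sn4+(aq) gains electrons, so the Sn⁴⁺/Sn²⁺ couple is the cathode; the Fe²⁺/Fe couple is the anode.
E°cell = E°(cathode) − E°(anode) = +0.15 − (−0.43) = +0.58 V.
The positive value indicates the reaction is spontaneous as written.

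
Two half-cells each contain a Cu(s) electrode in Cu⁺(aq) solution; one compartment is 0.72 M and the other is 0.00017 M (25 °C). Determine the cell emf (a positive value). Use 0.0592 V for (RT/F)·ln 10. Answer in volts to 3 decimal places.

0.215 V

For a concentration cell E°cell = 0, since both electrodes use the same couple.
The compartment with the higher Cu⁺(aq) concentration (0.72 M) acts as the cathode; ions are reduced there and produced at the dilute (0.00017 M) anode.
With n = 1, Ecell = −(0.0592/1)·log([dilute]/[conc]) = −(0.0592/1)·log(0.00017/0.72) = +0.215 V.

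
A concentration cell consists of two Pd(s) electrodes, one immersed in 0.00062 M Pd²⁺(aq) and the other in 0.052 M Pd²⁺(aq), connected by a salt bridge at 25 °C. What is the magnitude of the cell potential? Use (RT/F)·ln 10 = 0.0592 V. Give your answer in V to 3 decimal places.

For a concentration cell E°cell = 0, since both electrodes use the same couple.
The compartment with the higher Pd²⁺(aq) concentration (0.052 M) acts as the cathode; ions are reduced there and produced at the dilute (0.00062 M) anode.
With n = 2, Ecell = −(0.0592/2)·log([dilute]/[conc]) = −(0.0592/2)·log(0.00062/0.052) = +0.057 V.

0.057 V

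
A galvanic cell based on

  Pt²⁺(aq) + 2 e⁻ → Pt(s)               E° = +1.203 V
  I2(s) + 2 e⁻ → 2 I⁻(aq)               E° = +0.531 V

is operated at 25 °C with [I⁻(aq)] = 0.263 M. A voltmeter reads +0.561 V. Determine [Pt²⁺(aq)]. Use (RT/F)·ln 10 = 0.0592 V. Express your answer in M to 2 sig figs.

Pt²⁺/Pt is the cathode (higher E°); E°cell = +1.203 − (+0.531) = +0.672 V with n = 2.
Rearranging E = E° − (0.0592/n)·log Q gives log Q = 2(+0.672 − (+0.561))/0.0592 = 3.750.
The balanced reaction is Pt²⁺(aq) + 2 I⁻(aq) → Pt(s) + I2(s), so Q = 1 / ([Pt²⁺(aq)]·[I⁻(aq)]^2).
Substituting the known concentrations and solving, log [Pt²⁺(aq)] = −2.590 and [Pt²⁺(aq)] = 0.0026 M.

0.0026 M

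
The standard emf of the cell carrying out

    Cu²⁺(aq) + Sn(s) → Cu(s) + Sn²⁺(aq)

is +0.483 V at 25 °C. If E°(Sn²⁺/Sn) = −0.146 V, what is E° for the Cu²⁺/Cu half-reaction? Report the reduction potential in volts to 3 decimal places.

In the reaction as written the Cu²⁺/Cu couple is reduced (cathode) and Sn²⁺/Sn is oxidized (anode), so E°cell = E°(Cu²⁺/Cu) − E°(Sn²⁺/Sn).
E°(Cu²⁺/Cu) = E°cell + E°(anode) = +0.483 + (−0.146) = +0.337 V.

+0.337 V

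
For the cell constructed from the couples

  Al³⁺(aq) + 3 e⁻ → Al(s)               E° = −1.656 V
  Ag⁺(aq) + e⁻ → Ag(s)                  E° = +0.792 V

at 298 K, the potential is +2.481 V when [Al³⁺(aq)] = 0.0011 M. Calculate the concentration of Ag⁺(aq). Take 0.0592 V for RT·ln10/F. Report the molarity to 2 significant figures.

With Ag⁺/Ag at the cathode and Al³⁺/Al at the anode, E°cell = +0.792 − (−1.656) = +2.448 V (n = 3).
From the Nernst equation, log Q = n(E° − E)/0.0592 = 3·(+2.448 − (+2.481))/0.0592 = −1.672.
For 3 Ag⁺(aq) + Al(s) → 3 Ag(s) + Al³⁺(aq), the reaction quotient is Q = [Al³⁺(aq)] / [Ag⁺(aq)]^3.
Isolating [Ag⁺(aq)] in Q = 10^{−1.672} yields log [Ag⁺(aq)] = −0.429, i.e. 0.37 M.

0.37 M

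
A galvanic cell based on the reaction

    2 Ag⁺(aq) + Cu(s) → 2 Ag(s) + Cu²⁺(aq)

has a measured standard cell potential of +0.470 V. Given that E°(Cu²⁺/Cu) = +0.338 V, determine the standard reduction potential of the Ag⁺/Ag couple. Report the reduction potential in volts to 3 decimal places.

In the reaction as written the Ag⁺/Ag couple is reduced (cathode) and Cu²⁺/Cu is oxidized (anode), so E°cell = E°(Ag⁺/Ag) − E°(Cu²⁺/Cu).
E°(Ag⁺/Ag) = E°cell + E°(anode) = +0.470 + (+0.338) = +0.808 V.

+0.808 V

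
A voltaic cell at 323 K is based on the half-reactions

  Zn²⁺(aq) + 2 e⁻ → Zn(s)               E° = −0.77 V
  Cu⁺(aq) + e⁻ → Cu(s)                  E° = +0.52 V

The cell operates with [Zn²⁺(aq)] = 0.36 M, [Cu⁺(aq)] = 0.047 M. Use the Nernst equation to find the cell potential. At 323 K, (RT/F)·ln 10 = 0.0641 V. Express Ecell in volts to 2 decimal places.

The Cu⁺/Cu couple has the more positive E°, so it is the cathode; Zn²⁺/Zn is the anode.
E°cell = E°cat − E°an = +0.52 − (−0.77) = +1.29 V; n = 2.
Balancing gives 2 Cu⁺(aq) + Zn(s) → 2 Cu(s) + Zn²⁺(aq); hence Q = [Zn²⁺(aq)] / [Cu⁺(aq)]^2 = 163 (log Q = 2.212).
Applying E = E° − (RT ln10/nF)·log Q gives +1.29 − (0.0641/2)(2.212) = +1.22 V.

+1.22 V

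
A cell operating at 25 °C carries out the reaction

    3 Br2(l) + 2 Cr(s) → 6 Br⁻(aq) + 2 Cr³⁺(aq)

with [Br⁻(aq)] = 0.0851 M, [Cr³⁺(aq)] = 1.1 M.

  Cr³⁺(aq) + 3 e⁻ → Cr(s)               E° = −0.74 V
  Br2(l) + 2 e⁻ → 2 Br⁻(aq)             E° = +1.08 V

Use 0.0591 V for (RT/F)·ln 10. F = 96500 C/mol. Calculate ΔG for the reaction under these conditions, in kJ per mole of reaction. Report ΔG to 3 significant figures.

The standard cell potential is +1.08 − (−0.74) = +1.82 V, with n = 6 electrons in the balanced equation.
The reaction quotient is [Br⁻(aq)]^6·[Cr³⁺(aq)]^2 = 4.6×10^−7; by Nernst, E = +1.82 − (0.0591/6)(−6.338) = +1.8824 V.
ΔG = −nFE = −(6)(96500)(+1.8824) J/mol = −1090 kJ/mol.

−1090 kJ/mol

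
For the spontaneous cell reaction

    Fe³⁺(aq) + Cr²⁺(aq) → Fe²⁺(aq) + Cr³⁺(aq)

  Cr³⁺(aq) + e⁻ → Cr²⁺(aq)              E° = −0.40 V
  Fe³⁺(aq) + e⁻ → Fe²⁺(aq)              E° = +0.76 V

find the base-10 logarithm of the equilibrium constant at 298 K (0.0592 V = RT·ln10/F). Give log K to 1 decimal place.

log K = 19.6

The Fe³⁺/Fe²⁺ couple is reduced (cathode); E°cell = +0.76 − (−0.40) = +1.16 V with n = 1.
At equilibrium E = 0, so log K = nE°cell / 0.0592 = (1)(+1.16) / 0.0592 = 19.6.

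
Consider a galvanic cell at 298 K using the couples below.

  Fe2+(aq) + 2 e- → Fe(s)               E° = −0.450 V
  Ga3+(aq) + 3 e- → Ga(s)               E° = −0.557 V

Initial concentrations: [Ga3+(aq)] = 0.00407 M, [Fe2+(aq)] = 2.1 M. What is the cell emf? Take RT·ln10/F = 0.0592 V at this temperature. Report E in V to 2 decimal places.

+0.16 V

Fe²⁺/Fe is reduced (cathode, E° = −0.450 V) and Ga³⁺/Ga is oxidized (anode).
E°cell = E°cat − E°an = −0.450 − (−0.557) = +0.107 V; n = 6.
The balanced reaction is 3 Fe2+(aq) + 2 Ga(s) → 3 Fe(s) + 2 Ga3+(aq), so Q = [Ga3+(aq)]^2 / [Fe2+(aq)]^3 = 1.79×10^−6 and log Q = −5.747.
By the Nernst equation, E = +0.107 − (0.0592/6)·(−5.747) = +0.16 V.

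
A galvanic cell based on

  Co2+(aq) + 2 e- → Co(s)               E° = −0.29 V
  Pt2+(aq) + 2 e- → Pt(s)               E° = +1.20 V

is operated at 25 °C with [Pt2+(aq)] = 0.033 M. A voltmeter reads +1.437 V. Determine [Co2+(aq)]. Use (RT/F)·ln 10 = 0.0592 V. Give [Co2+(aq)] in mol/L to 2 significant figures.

2.0 M

With Pt²⁺/Pt at the cathode and Co²⁺/Co at the anode, E°cell = +1.20 − (−0.29) = +1.49 V (n = 2).
Since E = E° − (0.0592/n)·log Q, log Q = n(E° − E)/0.0592 = 1.791.
For Pt2+(aq) + Co(s) → Pt(s) + Co2+(aq), the reaction quotient is Q = [Co2+(aq)] / [Pt2+(aq)].
Solving for the unknown gives log [Co2+(aq)] = 0.310, so [Co2+(aq)] ≈ 2.0 M.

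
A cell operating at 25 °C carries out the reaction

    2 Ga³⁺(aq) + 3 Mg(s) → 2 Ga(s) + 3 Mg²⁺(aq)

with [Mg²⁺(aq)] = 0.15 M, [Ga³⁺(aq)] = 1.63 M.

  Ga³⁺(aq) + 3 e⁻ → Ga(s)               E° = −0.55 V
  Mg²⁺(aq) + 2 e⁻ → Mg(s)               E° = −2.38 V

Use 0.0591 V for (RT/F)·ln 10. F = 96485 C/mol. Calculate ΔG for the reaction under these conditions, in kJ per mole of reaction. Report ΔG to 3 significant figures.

With Ga³⁺/Ga reduced at the cathode, E°cell = −0.55 − (−2.38) = +1.83 V and n = 6.
Here Q = [Mg²⁺(aq)]^3 / [Ga³⁺(aq)]^2 = 0.00127 (log Q = −2.896), giving E = +1.83 − (0.0591/6)·(−2.896) = +1.8585 V.
Then ΔG = −nFE = −6 × 96485 × +1.8585 J/mol = −1080 kJ/mol.

−1080 kJ/mol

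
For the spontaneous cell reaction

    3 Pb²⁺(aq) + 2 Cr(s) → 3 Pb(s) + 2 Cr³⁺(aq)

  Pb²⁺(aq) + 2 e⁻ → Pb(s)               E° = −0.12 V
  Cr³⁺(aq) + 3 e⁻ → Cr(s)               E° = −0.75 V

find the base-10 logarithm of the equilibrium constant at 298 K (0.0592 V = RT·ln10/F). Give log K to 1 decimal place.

The Pb²⁺/Pb couple is reduced (cathode); E°cell = −0.12 − (−0.75) = +0.63 V with n = 6.
At equilibrium E = 0, so log K = nE°cell / 0.0592 = (6)(+0.63) / 0.0592 = 63.9.

log K = 63.9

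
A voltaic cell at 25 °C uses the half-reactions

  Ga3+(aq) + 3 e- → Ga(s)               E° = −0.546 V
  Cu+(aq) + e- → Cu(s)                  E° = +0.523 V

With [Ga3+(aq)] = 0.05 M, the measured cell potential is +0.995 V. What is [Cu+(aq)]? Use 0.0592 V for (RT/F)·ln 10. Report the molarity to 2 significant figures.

0.021 M

Cu⁺/Cu is the cathode (higher E°); E°cell = +0.523 − (−0.546) = +1.069 V with n = 3.
Since E = E° − (0.0592/n)·log Q, log Q = n(E° − E)/0.0592 = 3.750.
Balancing electrons gives 3 Cu+(aq) + Ga(s) → 3 Cu(s) + Ga3+(aq); thus Q = [Ga3+(aq)] / [Cu+(aq)]^3.
Solving for the unknown gives log [Cu+(aq)] = −1.684, so [Cu+(aq)] ≈ 0.021 M.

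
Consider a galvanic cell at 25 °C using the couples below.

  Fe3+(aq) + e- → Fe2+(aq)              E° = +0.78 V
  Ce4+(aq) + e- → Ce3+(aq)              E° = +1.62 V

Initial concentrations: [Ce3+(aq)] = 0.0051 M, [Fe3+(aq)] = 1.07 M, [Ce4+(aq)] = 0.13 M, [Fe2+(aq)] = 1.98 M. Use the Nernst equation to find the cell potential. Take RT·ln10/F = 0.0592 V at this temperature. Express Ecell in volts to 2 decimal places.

+0.94 V

The Ce⁴⁺/Ce³⁺ couple has the more positive E°, so it is the cathode; Fe³⁺/Fe²⁺ is the anode.
E°cell = E°cat − E°an = +1.62 − (+0.78) = +0.84 V; n = 1.
The balanced reaction is Ce4+(aq) + Fe2+(aq) → Ce3+(aq) + Fe3+(aq), so Q = ([Ce3+(aq)]·[Fe3+(aq)]) / ([Ce4+(aq)]·[Fe2+(aq)]) = 0.0212 and log Q = −1.674.
Applying E = E° − (RT ln10/nF)·log Q gives +0.84 − (0.0592/1)(−1.674) = +0.94 V.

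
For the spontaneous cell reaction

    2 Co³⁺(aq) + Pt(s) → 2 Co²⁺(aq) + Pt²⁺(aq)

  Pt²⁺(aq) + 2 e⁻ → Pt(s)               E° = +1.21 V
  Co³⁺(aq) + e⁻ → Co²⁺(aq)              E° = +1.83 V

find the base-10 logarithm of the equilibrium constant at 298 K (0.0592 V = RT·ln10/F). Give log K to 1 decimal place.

The Co³⁺/Co²⁺ couple is reduced (cathode); E°cell = +1.83 − (+1.21) = +0.62 V with n = 2.
At equilibrium E = 0, so log K = nE°cell / 0.0592 = (2)(+0.62) / 0.0592 = 20.9.

log K = 20.9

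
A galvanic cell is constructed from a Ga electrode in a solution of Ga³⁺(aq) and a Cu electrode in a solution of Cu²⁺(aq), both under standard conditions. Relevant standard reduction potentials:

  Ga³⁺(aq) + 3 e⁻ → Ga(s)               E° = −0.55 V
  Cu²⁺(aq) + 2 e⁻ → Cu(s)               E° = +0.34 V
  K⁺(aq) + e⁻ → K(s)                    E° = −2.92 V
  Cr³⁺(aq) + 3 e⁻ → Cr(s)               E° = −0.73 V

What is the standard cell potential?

The Cu²⁺/Cu couple has the higher E°, so Cu ion is reduced (cathode) and Ga is oxidized (anode).
E°cell = E°(cathode) − E°(anode) = +0.34 − (−0.55) = +0.89 V.

+0.89 V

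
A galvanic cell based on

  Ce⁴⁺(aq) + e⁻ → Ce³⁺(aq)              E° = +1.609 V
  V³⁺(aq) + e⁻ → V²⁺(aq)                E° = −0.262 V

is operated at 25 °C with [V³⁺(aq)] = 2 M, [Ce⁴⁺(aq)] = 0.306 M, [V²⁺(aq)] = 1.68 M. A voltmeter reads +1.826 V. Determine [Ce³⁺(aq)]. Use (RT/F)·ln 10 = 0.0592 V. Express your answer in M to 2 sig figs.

Ce⁴⁺/Ce³⁺ is the cathode (higher E°); E°cell = +1.609 − (−0.262) = +1.871 V with n = 1.
From the Nernst equation, log Q = n(E° − E)/0.0592 = 1·(+1.871 − (+1.826))/0.0592 = 0.760.
The balanced reaction is Ce⁴⁺(aq) + V²⁺(aq) → Ce³⁺(aq) + V³⁺(aq), so Q = ([Ce³⁺(aq)]·[V³⁺(aq)]) / ([Ce⁴⁺(aq)]·[V²⁺(aq)]).
Solving for the unknown gives log [Ce³⁺(aq)] = 0.170, so [Ce³⁺(aq)] ≈ 1.5 M.

1.5 M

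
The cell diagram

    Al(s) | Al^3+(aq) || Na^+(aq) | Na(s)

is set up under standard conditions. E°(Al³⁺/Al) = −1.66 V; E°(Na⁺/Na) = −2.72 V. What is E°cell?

By convention the left-hand electrode in cell notation is the anode (oxidation) and the right-hand electrode is the cathode (reduction).
E°cell = E°(right) − E°(left) = −2.72 − (−1.66) = −1.06 V.
The negative sign shows that, as written, the cell would require an external voltage to drive the reaction.

−1.06 V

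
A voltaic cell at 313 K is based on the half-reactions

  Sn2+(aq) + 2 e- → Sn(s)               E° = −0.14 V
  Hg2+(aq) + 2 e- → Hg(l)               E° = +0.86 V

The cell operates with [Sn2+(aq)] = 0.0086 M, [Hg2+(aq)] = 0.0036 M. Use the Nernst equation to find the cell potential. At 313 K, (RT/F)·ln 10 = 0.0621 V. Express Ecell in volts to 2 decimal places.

Hg²⁺/Hg is reduced (cathode, E° = +0.86 V) and Sn²⁺/Sn is oxidized (anode).
E°cell = E°cat − E°an = +0.86 − (−0.14) = +1.00 V; n = 2.
The balanced reaction is Hg2+(aq) + Sn(s) → Hg(l) + Sn2+(aq), so Q = [Sn2+(aq)] / [Hg2+(aq)] = 2.39 and log Q = 0.378.
E = E° − (0.0621/n)·log Q = +1.00 − (0.0621/2)(0.378) = +0.99 V.

+0.99 V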